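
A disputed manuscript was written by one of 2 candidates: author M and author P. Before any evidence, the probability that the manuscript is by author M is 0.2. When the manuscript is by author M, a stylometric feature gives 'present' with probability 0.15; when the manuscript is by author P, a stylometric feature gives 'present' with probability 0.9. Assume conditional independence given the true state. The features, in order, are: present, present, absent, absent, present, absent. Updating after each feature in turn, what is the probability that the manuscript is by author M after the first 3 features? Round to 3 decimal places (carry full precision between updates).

Apply Bayes' rule sequentially, carrying P(author M) forward.
After 'present': P(author M) = 0.15·0.2000 / (0.15·0.2000 + 0.9·0.8000) ≈ 0.0400
After 'present': P(author M) = 0.15·0.0400 / (0.15·0.0400 + 0.9·0.9600) ≈ 0.0069
After 'absent': P(author M) = 0.85·0.0069 / (0.85·0.0069 + 0.1·0.9931) ≈ 0.0557

0.056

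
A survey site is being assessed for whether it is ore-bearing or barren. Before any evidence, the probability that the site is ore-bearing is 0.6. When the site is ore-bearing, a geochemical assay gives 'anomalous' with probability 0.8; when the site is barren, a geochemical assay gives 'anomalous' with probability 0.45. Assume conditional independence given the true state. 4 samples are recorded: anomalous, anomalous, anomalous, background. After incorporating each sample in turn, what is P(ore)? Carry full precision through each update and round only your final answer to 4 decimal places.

After 'anomalous': P(ore) = 0.8·0.6000 / (0.8·0.6000 + 0.45·0.4000) ≈ 0.7273
After 'anomalous': P(ore) = 0.8·0.7273 / (0.8·0.7273 + 0.45·0.2727) ≈ 0.8258
After 'anomalous': P(ore) = 0.8·0.8258 / (0.8·0.8258 + 0.45·0.1742) ≈ 0.8939
After 'background': P(ore) = 0.2·0.8939 / (0.2·0.8939 + 0.55·0.1061) ≈ 0.7540

0.7540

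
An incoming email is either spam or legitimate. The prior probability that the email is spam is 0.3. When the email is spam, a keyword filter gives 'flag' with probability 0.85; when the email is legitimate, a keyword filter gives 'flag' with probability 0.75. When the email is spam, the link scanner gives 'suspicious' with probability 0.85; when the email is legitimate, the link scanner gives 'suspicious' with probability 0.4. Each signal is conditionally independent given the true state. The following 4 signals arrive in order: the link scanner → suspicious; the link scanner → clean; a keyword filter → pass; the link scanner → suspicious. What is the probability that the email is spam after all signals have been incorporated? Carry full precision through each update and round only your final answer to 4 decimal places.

0.2250

After the link scanner='suspicious': P(spam) = 0.85·0.3000 / (0.85·0.3000 + 0.4·0.7000) ≈ 0.4766
After the link scanner='clean': P(spam) = 0.15·0.4766 / (0.15·0.4766 + 0.6·0.5234) ≈ 0.1855
After a keyword filter='pass': P(spam) = 0.15·0.1855 / (0.15·0.1855 + 0.25·0.8145) ≈ 0.1202
After the link scanner='suspicious': P(spam) = 0.85·0.1202 / (0.85·0.1202 + 0.4·0.8798) ≈ 0.2250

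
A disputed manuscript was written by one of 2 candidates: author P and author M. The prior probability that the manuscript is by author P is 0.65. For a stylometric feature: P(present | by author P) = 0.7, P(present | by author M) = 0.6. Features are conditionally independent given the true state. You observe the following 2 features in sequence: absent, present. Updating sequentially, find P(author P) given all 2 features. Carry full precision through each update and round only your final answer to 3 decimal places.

0.619

Apply Bayes' rule sequentially, carrying P(author P) forward.
After 'absent': P(author P) = 0.3·0.6500 / (0.3·0.6500 + 0.4·0.3500) ≈ 0.5821
After 'present': P(author P) = 0.7·0.5821 / (0.7·0.5821 + 0.6·0.4179) ≈ 0.6190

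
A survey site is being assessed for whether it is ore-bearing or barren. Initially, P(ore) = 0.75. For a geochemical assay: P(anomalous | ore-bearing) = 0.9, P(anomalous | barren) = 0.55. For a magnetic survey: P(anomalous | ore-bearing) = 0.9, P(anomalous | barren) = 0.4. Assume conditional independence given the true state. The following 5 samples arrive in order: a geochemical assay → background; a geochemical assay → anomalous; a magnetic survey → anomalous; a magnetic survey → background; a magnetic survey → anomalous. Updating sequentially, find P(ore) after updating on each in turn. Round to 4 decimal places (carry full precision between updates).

0.4793

After a geochemical assay='background': P(ore) = 0.1·0.7500 / (0.1·0.7500 + 0.45·0.2500) ≈ 0.4000
After a geochemical assay='anomalous': P(ore) = 0.9·0.4000 / (0.9·0.4000 + 0.55·0.6000) ≈ 0.5217
After a magnetic survey='anomalous': P(ore) = 0.9·0.5217 / (0.9·0.5217 + 0.4·0.4783) ≈ 0.7105
After a magnetic survey='background': P(ore) = 0.1·0.7105 / (0.1·0.7105 + 0.6·0.2895) ≈ 0.2903
After a magnetic survey='anomalous': P(ore) = 0.9·0.2903 / (0.9·0.2903 + 0.4·0.7097) ≈ 0.4793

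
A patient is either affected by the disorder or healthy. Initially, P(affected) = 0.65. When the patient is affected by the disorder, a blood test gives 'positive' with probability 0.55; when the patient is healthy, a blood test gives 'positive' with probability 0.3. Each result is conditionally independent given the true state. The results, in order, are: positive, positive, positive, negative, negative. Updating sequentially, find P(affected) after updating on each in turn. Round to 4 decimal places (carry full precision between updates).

0.8255

After 'positive': P(affected) = 0.55·0.6500 / (0.55·0.6500 + 0.3·0.3500) ≈ 0.7730
After 'positive': P(affected) = 0.55·0.7730 / (0.55·0.7730 + 0.3·0.2270) ≈ 0.8619
After 'positive': P(affected) = 0.55·0.8619 / (0.55·0.8619 + 0.3·0.1381) ≈ 0.9196
After 'negative': P(affected) = 0.45·0.9196 / (0.45·0.9196 + 0.7·0.0804) ≈ 0.8803
After 'negative': P(affected) = 0.45·0.8803 / (0.45·0.8803 + 0.7·0.1197) ≈ 0.8255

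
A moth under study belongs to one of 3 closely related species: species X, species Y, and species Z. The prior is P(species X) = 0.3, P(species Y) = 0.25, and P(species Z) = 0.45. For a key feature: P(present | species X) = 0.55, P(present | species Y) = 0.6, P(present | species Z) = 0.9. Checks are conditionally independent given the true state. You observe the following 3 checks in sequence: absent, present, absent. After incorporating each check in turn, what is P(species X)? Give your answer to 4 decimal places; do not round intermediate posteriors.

0.5436

Each posterior becomes the prior for the next update.
After 'absent': normaliser = 0.45·0.3000 + 0.4·0.2500 + 0.1·0.4500; P(species X) ≈ 0.4821, P(species Y) ≈ 0.3571, P(species Z) ≈ 0.1607
After 'present': normaliser = 0.55·0.4821 + 0.6·0.3571 + 0.9·0.1607; P(species X) ≈ 0.4249, P(species Y) ≈ 0.3433, P(species Z) ≈ 0.2318
After 'absent': normaliser = 0.45·0.4249 + 0.4·0.3433 + 0.1·0.2318; P(species X) ≈ 0.5436, P(species Y) ≈ 0.3905, P(species Z) ≈ 0.0659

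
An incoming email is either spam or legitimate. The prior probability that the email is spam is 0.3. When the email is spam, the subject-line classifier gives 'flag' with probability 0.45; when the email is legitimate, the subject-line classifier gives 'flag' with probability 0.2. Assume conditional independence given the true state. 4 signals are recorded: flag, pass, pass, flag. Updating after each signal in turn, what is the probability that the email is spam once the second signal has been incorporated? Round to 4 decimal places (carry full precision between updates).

0.3987

Each posterior becomes the prior for the next update.
After 'flag': P(spam) = 0.45·0.3000 / (0.45·0.3000 + 0.2·0.7000) ≈ 0.4909
After 'pass': P(spam) = 0.55·0.4909 / (0.55·0.4909 + 0.8·0.5091) ≈ 0.3987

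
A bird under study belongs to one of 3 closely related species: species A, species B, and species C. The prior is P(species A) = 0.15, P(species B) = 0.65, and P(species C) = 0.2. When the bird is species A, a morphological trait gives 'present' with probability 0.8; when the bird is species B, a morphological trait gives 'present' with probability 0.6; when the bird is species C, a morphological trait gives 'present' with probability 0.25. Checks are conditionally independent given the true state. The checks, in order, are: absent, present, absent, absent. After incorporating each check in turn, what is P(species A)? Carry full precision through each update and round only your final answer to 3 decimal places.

0.020

After 'absent': normaliser = 0.2·0.1500 + 0.4·0.6500 + 0.75·0.2000; P(species A) ≈ 0.0682, P(species B) ≈ 0.5909, P(species C) ≈ 0.3409
After 'present': normaliser = 0.8·0.0682 + 0.6·0.5909 + 0.25·0.3409; P(species A) ≈ 0.1103, P(species B) ≈ 0.7172, P(species C) ≈ 0.1724
After 'absent': normaliser = 0.2·0.1103 + 0.4·0.7172 + 0.75·0.1724; P(species A) ≈ 0.0504, P(species B) ≈ 0.6546, P(species C) ≈ 0.2950
After 'absent': normaliser = 0.2·0.0504 + 0.4·0.6546 + 0.75·0.2950; P(species A) ≈ 0.0204, P(species B) ≈ 0.5309, P(species C) ≈ 0.4487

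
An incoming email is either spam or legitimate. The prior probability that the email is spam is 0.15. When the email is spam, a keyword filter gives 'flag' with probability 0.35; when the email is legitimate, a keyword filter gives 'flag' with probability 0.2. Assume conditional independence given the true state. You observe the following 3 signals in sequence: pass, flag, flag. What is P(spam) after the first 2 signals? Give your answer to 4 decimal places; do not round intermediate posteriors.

0.2006

After 'pass': P(spam) = 0.65·0.1500 / (0.65·0.1500 + 0.8·0.8500) ≈ 0.1254
After 'flag': P(spam) = 0.35·0.1254 / (0.35·0.1254 + 0.2·0.8746) ≈ 0.2006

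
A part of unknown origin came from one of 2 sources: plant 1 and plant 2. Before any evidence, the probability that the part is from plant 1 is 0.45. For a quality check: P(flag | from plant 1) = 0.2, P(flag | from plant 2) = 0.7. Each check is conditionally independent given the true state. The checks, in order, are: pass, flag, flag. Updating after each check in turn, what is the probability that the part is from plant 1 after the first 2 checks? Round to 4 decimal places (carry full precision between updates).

0.3840

After 'pass': P(plant 1) = 0.8·0.4500 / (0.8·0.4500 + 0.3·0.5500) ≈ 0.6857
After 'flag': P(plant 1) = 0.2·0.6857 / (0.2·0.6857 + 0.7·0.3143) ≈ 0.3840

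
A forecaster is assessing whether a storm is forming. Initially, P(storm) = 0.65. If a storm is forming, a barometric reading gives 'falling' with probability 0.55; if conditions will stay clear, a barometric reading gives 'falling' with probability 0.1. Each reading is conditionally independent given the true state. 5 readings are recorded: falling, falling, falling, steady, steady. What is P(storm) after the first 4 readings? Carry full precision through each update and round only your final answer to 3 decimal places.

Each posterior becomes the prior for the next update.
After 'falling': P(storm) = 0.55·0.6500 / (0.55·0.6500 + 0.1·0.3500) ≈ 0.9108
After 'falling': P(storm) = 0.55·0.9108 / (0.55·0.9108 + 0.1·0.0892) ≈ 0.9825
After 'falling': P(storm) = 0.55·0.9825 / (0.55·0.9825 + 0.1·0.0175) ≈ 0.9968
After 'steady': P(storm) = 0.45·0.9968 / (0.45·0.9968 + 0.9·0.0032) ≈ 0.9936

0.994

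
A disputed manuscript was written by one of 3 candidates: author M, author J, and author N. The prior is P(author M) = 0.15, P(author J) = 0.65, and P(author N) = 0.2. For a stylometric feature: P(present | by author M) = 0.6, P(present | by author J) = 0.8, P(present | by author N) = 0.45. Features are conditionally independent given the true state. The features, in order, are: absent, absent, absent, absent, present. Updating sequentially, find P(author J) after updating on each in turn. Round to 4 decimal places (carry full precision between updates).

After 'absent': normaliser = 0.4·0.1500 + 0.2·0.6500 + 0.55·0.2000; P(author M) ≈ 0.2000, P(author J) ≈ 0.4333, P(author N) ≈ 0.3667
After 'absent': normaliser = 0.4·0.2000 + 0.2·0.4333 + 0.55·0.3667; P(author M) ≈ 0.2172, P(author J) ≈ 0.2353, P(author N) ≈ 0.5475
After 'absent': normaliser = 0.4·0.2172 + 0.2·0.2353 + 0.55·0.5475; P(author M) ≈ 0.1997, P(author J) ≈ 0.1082, P(author N) ≈ 0.6921
After 'absent': normaliser = 0.4·0.1997 + 0.2·0.1082 + 0.55·0.6921; P(author M) ≈ 0.1657, P(author J) ≈ 0.0449, P(author N) ≈ 0.7895
After 'present': normaliser = 0.6·0.1657 + 0.8·0.0449 + 0.45·0.7895; P(author M) ≈ 0.2026, P(author J) ≈ 0.0732, P(author N) ≈ 0.7242

0.0732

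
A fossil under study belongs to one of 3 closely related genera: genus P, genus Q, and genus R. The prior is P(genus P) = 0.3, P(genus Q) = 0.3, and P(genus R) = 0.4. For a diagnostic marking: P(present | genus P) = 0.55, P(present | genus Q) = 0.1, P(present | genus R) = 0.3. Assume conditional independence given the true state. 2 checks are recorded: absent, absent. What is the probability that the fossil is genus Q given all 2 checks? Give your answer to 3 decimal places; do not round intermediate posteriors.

Apply Bayes' rule sequentially, carrying P(genus Q) forward.
After 'absent': normaliser = 0.45·0.3000 + 0.9·0.3000 + 0.7·0.4000; P(genus P) ≈ 0.1971, P(genus Q) ≈ 0.3942, P(genus R) ≈ 0.4088
After 'absent': normaliser = 0.45·0.1971 + 0.9·0.3942 + 0.7·0.4088; P(genus P) ≈ 0.1216, P(genus Q) ≈ 0.4862, P(genus R) ≈ 0.3922

0.486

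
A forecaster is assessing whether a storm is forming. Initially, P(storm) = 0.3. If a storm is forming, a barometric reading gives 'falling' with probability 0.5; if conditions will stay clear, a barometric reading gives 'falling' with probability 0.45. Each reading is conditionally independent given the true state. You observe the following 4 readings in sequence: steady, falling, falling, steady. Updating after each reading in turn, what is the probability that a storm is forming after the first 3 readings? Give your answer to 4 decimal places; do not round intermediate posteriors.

After 'steady': P(storm) = 0.5·0.3000 / (0.5·0.3000 + 0.55·0.7000) ≈ 0.2804
After 'falling': P(storm) = 0.5·0.2804 / (0.5·0.2804 + 0.45·0.7196) ≈ 0.3021
After 'falling': P(storm) = 0.5·0.3021 / (0.5·0.3021 + 0.45·0.6979) ≈ 0.3248

0.3248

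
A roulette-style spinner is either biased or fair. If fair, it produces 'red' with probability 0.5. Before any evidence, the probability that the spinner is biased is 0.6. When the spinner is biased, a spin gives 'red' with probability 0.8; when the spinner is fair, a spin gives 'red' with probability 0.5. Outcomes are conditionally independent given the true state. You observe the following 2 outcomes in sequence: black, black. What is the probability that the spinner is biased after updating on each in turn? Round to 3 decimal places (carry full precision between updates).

Each posterior becomes the prior for the next update.
After 'black': P(biased) = 0.2·0.6000 / (0.2·0.6000 + 0.5·0.4000) ≈ 0.3750
After 'black': P(biased) = 0.2·0.3750 / (0.2·0.3750 + 0.5·0.6250) ≈ 0.1935

0.194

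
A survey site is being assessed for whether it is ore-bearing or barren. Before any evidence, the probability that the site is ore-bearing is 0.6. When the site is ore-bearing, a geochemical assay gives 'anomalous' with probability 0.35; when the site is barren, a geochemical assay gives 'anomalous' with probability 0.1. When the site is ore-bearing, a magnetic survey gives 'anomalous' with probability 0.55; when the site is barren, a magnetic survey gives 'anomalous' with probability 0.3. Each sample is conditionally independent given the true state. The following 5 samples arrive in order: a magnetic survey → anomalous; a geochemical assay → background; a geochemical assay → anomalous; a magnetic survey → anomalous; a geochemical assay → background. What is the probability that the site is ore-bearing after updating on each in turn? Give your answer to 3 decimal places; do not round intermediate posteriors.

After a magnetic survey='anomalous': P(ore) = 0.55·0.6000 / (0.55·0.6000 + 0.3·0.4000) ≈ 0.7333
After a geochemical assay='background': P(ore) = 0.65·0.7333 / (0.65·0.7333 + 0.9·0.2667) ≈ 0.6651
After a geochemical assay='anomalous': P(ore) = 0.35·0.6651 / (0.35·0.6651 + 0.1·0.3349) ≈ 0.8742
After a magnetic survey='anomalous': P(ore) = 0.55·0.8742 / (0.55·0.8742 + 0.3·0.1258) ≈ 0.9272
After a geochemical assay='background': P(ore) = 0.65·0.9272 / (0.65·0.9272 + 0.9·0.0728) ≈ 0.9020

0.902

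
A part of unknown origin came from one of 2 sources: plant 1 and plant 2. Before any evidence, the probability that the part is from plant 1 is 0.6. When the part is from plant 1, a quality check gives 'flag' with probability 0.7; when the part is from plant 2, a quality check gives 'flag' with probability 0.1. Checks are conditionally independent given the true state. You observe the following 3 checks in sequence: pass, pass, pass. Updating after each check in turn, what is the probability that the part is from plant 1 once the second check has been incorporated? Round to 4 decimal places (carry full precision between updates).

After 'pass': P(plant 1) = 0.3·0.6000 / (0.3·0.6000 + 0.9·0.4000) ≈ 0.3333
After 'pass': P(plant 1) = 0.3·0.3333 / (0.3·0.3333 + 0.9·0.6667) ≈ 0.1429

0.1429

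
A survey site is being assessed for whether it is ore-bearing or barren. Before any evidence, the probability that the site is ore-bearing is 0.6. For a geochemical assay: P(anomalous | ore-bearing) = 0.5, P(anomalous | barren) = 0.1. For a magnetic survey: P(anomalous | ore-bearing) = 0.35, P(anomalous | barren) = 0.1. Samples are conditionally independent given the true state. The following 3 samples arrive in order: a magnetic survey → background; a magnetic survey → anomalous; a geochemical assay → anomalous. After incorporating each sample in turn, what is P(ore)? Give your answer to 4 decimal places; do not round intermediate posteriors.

0.9499

Each posterior becomes the prior for the next update.
After a magnetic survey='background': P(ore) = 0.65·0.6000 / (0.65·0.6000 + 0.9·0.4000) ≈ 0.5200
After a magnetic survey='anomalous': P(ore) = 0.35·0.5200 / (0.35·0.5200 + 0.1·0.4800) ≈ 0.7913
After a geochemical assay='anomalous': P(ore) = 0.5·0.7913 / (0.5·0.7913 + 0.1·0.2087) ≈ 0.9499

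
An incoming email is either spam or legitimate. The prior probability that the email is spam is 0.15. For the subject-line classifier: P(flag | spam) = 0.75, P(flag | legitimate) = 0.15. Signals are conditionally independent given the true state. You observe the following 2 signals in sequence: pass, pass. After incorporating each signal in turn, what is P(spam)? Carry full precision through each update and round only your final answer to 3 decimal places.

0.015

Apply Bayes' rule sequentially, carrying P(spam) forward.
After 'pass': P(spam) = 0.25·0.1500 / (0.25·0.1500 + 0.85·0.8500) ≈ 0.0493
After 'pass': P(spam) = 0.25·0.0493 / (0.25·0.0493 + 0.85·0.9507) ≈ 0.0150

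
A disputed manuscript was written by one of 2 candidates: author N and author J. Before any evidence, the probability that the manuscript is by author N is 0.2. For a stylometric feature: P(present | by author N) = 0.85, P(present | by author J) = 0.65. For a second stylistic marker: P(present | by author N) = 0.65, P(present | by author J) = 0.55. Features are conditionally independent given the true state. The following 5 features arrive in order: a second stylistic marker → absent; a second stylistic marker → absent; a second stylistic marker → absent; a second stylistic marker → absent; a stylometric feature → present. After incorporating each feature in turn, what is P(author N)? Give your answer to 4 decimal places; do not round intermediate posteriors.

0.1069

Each posterior becomes the prior for the next update.
After a second stylistic marker='absent': P(author N) = 0.35·0.2000 / (0.35·0.2000 + 0.45·0.8000) ≈ 0.1628
After a second stylistic marker='absent': P(author N) = 0.35·0.1628 / (0.35·0.1628 + 0.45·0.8372) ≈ 0.1314
After a second stylistic marker='absent': P(author N) = 0.35·0.1314 / (0.35·0.1314 + 0.45·0.8686) ≈ 0.1052
After a second stylistic marker='absent': P(author N) = 0.35·0.1052 / (0.35·0.1052 + 0.45·0.8948) ≈ 0.0838
After a stylometric feature='present': P(author N) = 0.85·0.0838 / (0.85·0.0838 + 0.65·0.9162) ≈ 0.1069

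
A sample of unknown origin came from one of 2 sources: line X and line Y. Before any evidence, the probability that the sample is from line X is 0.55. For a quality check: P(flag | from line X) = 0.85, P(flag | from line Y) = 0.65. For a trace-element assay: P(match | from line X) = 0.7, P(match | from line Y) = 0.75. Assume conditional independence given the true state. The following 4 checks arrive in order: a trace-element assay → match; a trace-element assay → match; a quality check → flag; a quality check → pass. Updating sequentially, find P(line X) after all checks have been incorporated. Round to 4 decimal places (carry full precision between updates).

Apply Bayes' rule sequentially, carrying P(line X) forward.
After a trace-element assay='match': P(line X) = 0.7·0.5500 / (0.7·0.5500 + 0.75·0.4500) ≈ 0.5329
After a trace-element assay='match': P(line X) = 0.7·0.5329 / (0.7·0.5329 + 0.75·0.4671) ≈ 0.5157
After a quality check='flag': P(line X) = 0.85·0.5157 / (0.85·0.5157 + 0.65·0.4843) ≈ 0.5820
After a quality check='pass': P(line X) = 0.15·0.5820 / (0.15·0.5820 + 0.35·0.4180) ≈ 0.3737

0.3737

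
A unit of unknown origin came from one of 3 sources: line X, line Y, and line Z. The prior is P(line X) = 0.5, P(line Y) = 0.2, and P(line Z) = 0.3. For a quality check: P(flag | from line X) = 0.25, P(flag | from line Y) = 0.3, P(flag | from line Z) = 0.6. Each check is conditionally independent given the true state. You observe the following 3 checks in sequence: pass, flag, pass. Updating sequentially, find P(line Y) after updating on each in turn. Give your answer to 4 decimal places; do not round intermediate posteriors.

0.2288

After 'pass': normaliser = 0.75·0.5000 + 0.7·0.2000 + 0.4·0.3000; P(line X) ≈ 0.5906, P(line Y) ≈ 0.2205, P(line Z) ≈ 0.1890
After 'flag': normaliser = 0.25·0.5906 + 0.3·0.2205 + 0.6·0.1890; P(line X) ≈ 0.4513, P(line Y) ≈ 0.2022, P(line Z) ≈ 0.3466
After 'pass': normaliser = 0.75·0.4513 + 0.7·0.2022 + 0.4·0.3466; P(line X) ≈ 0.5471, P(line Y) ≈ 0.2288, P(line Z) ≈ 0.2241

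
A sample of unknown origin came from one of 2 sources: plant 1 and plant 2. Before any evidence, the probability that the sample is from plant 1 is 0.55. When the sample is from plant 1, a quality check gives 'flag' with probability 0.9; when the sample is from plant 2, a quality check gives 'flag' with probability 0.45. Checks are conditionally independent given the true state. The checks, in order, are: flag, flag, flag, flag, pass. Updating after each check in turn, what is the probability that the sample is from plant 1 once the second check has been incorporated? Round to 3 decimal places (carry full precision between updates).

After 'flag': P(plant 1) = 0.9·0.5500 / (0.9·0.5500 + 0.45·0.4500) ≈ 0.7097
After 'flag': P(plant 1) = 0.9·0.7097 / (0.9·0.7097 + 0.45·0.2903) ≈ 0.8302

0.830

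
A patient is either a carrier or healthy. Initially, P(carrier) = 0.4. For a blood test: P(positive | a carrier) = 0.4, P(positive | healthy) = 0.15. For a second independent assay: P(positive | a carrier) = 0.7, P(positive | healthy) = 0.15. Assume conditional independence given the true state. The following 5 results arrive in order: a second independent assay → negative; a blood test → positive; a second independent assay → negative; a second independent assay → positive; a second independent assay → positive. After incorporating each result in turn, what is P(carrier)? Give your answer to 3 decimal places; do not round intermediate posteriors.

Apply Bayes' rule sequentially, carrying P(carrier) forward.
After a second independent assay='negative': P(carrier) = 0.3·0.4000 / (0.3·0.4000 + 0.85·0.6000) ≈ 0.1905
After a blood test='positive': P(carrier) = 0.4·0.1905 / (0.4·0.1905 + 0.15·0.8095) ≈ 0.3855
After a second independent assay='negative': P(carrier) = 0.3·0.3855 / (0.3·0.3855 + 0.85·0.6145) ≈ 0.1813
After a second independent assay='positive': P(carrier) = 0.7·0.1813 / (0.7·0.1813 + 0.15·0.8187) ≈ 0.5082
After a second independent assay='positive': P(carrier) = 0.7·0.5082 / (0.7·0.5082 + 0.15·0.4918) ≈ 0.8283

0.828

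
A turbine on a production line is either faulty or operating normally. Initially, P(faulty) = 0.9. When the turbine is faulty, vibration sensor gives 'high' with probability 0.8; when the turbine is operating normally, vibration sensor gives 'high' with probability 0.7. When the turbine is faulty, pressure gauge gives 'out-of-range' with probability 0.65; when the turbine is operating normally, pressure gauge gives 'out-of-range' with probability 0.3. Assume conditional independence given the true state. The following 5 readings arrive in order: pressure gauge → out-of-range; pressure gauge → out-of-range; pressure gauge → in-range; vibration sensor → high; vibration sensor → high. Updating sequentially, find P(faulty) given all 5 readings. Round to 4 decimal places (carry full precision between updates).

Each posterior becomes the prior for the next update.
After pressure gauge='out-of-range': P(faulty) = 0.65·0.9000 / (0.65·0.9000 + 0.3·0.1000) ≈ 0.9512
After pressure gauge='out-of-range': P(faulty) = 0.65·0.9512 / (0.65·0.9512 + 0.3·0.0488) ≈ 0.9769
After pressure gauge='in-range': P(faulty) = 0.35·0.9769 / (0.35·0.9769 + 0.7·0.0231) ≈ 0.9548
After vibration sensor='high': P(faulty) = 0.8·0.9548 / (0.8·0.9548 + 0.7·0.0452) ≈ 0.9602
After vibration sensor='high': P(faulty) = 0.8·0.9602 / (0.8·0.9602 + 0.7·0.0398) ≈ 0.9650

0.9650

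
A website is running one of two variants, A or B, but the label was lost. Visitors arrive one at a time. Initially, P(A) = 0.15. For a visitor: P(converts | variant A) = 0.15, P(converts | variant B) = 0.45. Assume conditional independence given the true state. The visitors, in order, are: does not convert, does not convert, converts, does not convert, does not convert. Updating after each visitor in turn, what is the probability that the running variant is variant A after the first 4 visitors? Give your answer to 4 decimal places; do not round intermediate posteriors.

0.1784

Apply Bayes' rule sequentially, carrying P(A) forward.
After 'does not convert': P(A) = 0.85·0.1500 / (0.85·0.1500 + 0.55·0.8500) ≈ 0.2143
After 'does not convert': P(A) = 0.85·0.2143 / (0.85·0.2143 + 0.55·0.7857) ≈ 0.2965
After 'converts': P(A) = 0.15·0.2965 / (0.15·0.2965 + 0.45·0.7035) ≈ 0.1232
After 'does not convert': P(A) = 0.85·0.1232 / (0.85·0.1232 + 0.55·0.8768) ≈ 0.1784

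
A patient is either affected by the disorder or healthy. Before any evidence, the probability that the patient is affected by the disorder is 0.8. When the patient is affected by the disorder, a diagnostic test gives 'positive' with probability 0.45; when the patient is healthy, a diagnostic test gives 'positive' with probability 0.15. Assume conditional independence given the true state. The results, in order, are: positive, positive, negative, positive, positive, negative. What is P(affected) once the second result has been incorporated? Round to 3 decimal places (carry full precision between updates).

0.973

After 'positive': P(affected) = 0.45·0.8000 / (0.45·0.8000 + 0.15·0.2000) ≈ 0.9231
After 'positive': P(affected) = 0.45·0.9231 / (0.45·0.9231 + 0.15·0.0769) ≈ 0.9730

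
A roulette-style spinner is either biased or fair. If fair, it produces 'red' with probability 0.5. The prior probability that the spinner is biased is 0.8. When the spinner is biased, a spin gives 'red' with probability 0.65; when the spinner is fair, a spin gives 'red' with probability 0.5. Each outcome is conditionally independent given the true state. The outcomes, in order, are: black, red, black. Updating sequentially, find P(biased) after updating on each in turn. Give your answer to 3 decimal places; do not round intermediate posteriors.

0.718

After 'black': P(biased) = 0.35·0.8000 / (0.35·0.8000 + 0.5·0.2000) ≈ 0.7368
After 'red': P(biased) = 0.65·0.7368 / (0.65·0.7368 + 0.5·0.2632) ≈ 0.7845
After 'black': P(biased) = 0.35·0.7845 / (0.35·0.7845 + 0.5·0.2155) ≈ 0.7182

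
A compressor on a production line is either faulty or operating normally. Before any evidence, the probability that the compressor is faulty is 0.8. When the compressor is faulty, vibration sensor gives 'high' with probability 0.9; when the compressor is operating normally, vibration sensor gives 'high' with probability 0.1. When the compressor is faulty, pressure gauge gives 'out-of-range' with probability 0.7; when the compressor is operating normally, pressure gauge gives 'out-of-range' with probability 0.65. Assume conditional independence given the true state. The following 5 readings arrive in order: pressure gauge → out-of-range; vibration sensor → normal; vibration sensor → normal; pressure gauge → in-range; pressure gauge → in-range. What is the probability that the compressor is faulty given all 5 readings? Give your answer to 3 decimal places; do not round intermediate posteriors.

Apply Bayes' rule sequentially, carrying P(faulty) forward.
After pressure gauge='out-of-range': P(faulty) = 0.7·0.8000 / (0.7·0.8000 + 0.65·0.2000) ≈ 0.8116
After vibration sensor='normal': P(faulty) = 0.1·0.8116 / (0.1·0.8116 + 0.9·0.1884) ≈ 0.3237
After vibration sensor='normal': P(faulty) = 0.1·0.3237 / (0.1·0.3237 + 0.9·0.6763) ≈ 0.0505
After pressure gauge='in-range': P(faulty) = 0.3·0.0505 / (0.3·0.0505 + 0.35·0.9495) ≈ 0.0436
After pressure gauge='in-range': P(faulty) = 0.3·0.0436 / (0.3·0.0436 + 0.35·0.9564) ≈ 0.0376

0.038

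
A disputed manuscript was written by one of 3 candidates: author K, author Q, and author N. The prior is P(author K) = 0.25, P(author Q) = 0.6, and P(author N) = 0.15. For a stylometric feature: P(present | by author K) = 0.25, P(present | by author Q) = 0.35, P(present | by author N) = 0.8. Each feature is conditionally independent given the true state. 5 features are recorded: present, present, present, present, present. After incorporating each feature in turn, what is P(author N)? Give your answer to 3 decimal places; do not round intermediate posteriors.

After 'present': normaliser = 0.25·0.2500 + 0.35·0.6000 + 0.8·0.1500; P(author K) ≈ 0.1592, P(author Q) ≈ 0.5350, P(author N) ≈ 0.3057
After 'present': normaliser = 0.25·0.1592 + 0.35·0.5350 + 0.8·0.3057; P(author K) ≈ 0.0844, P(author Q) ≈ 0.3970, P(author N) ≈ 0.5186
After 'present': normaliser = 0.25·0.0844 + 0.35·0.3970 + 0.8·0.5186; P(author K) ≈ 0.0367, P(author Q) ≈ 0.2417, P(author N) ≈ 0.7216
After 'present': normaliser = 0.25·0.0367 + 0.35·0.2417 + 0.8·0.7216; P(author K) ≈ 0.0137, P(author Q) ≈ 0.1261, P(author N) ≈ 0.8603
After 'present': normaliser = 0.25·0.0137 + 0.35·0.1261 + 0.8·0.8603; P(author K) ≈ 0.0046, P(author Q) ≈ 0.0600, P(author N) ≈ 0.9354

0.935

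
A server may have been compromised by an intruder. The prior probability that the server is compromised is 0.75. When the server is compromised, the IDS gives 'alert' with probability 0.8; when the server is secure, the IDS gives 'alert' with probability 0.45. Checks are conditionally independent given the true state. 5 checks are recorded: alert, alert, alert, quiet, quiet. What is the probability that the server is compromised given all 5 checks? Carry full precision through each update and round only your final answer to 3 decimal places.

After 'alert': P(compromised) = 0.8·0.7500 / (0.8·0.7500 + 0.45·0.2500) ≈ 0.8421
After 'alert': P(compromised) = 0.8·0.8421 / (0.8·0.8421 + 0.45·0.1579) ≈ 0.9046
After 'alert': P(compromised) = 0.8·0.9046 / (0.8·0.9046 + 0.45·0.0954) ≈ 0.9440
After 'quiet': P(compromised) = 0.2·0.9440 / (0.2·0.9440 + 0.55·0.0560) ≈ 0.8597
After 'quiet': P(compromised) = 0.2·0.8597 / (0.2·0.8597 + 0.55·0.1403) ≈ 0.6903

0.690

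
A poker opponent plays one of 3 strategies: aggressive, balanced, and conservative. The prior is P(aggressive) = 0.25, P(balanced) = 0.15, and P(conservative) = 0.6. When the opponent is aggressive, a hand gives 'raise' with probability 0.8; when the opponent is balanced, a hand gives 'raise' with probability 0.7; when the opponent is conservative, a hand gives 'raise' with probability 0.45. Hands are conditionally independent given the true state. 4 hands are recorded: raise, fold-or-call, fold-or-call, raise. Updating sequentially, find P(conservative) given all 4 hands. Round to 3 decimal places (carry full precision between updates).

After 'raise': normaliser = 0.8·0.2500 + 0.7·0.1500 + 0.45·0.6000; P(aggressive) ≈ 0.3478, P(balanced) ≈ 0.1826, P(conservative) ≈ 0.4696
After 'fold-or-call': normaliser = 0.2·0.3478 + 0.3·0.1826 + 0.55·0.4696; P(aggressive) ≈ 0.1818, P(balanced) ≈ 0.1432, P(conservative) ≈ 0.6750
After 'fold-or-call': normaliser = 0.2·0.1818 + 0.3·0.1432 + 0.55·0.6750; P(aggressive) ≈ 0.0807, P(balanced) ≈ 0.0953, P(conservative) ≈ 0.8240
After 'raise': normaliser = 0.8·0.0807 + 0.7·0.0953 + 0.45·0.8240; P(aggressive) ≈ 0.1286, P(balanced) ≈ 0.1329, P(conservative) ≈ 0.7385

0.738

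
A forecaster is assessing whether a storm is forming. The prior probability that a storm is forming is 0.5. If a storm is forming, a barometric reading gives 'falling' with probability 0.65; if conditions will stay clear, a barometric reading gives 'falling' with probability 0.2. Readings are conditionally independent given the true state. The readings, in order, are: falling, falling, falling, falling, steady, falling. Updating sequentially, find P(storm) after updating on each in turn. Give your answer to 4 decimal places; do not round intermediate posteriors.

0.9937

After 'falling': P(storm) = 0.65·0.5000 / (0.65·0.5000 + 0.2·0.5000) ≈ 0.7647
After 'falling': P(storm) = 0.65·0.7647 / (0.65·0.7647 + 0.2·0.2353) ≈ 0.9135
After 'falling': P(storm) = 0.65·0.9135 / (0.65·0.9135 + 0.2·0.0865) ≈ 0.9717
After 'falling': P(storm) = 0.65·0.9717 / (0.65·0.9717 + 0.2·0.0283) ≈ 0.9911
After 'steady': P(storm) = 0.35·0.9911 / (0.35·0.9911 + 0.8·0.0089) ≈ 0.9799
After 'falling': P(storm) = 0.65·0.9799 / (0.65·0.9799 + 0.2·0.0201) ≈ 0.9937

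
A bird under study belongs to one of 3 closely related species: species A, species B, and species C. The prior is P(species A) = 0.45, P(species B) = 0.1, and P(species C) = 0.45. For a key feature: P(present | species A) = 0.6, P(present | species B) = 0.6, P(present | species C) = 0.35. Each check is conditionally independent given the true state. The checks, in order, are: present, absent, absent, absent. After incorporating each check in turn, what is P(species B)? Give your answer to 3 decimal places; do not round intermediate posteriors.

0.060

Apply Bayes' rule sequentially, carrying P(species B) forward.
After 'present': normaliser = 0.6·0.4500 + 0.6·0.1000 + 0.35·0.4500; P(species A) ≈ 0.5538, P(species B) ≈ 0.1231, P(species C) ≈ 0.3231
After 'absent': normaliser = 0.4·0.5538 + 0.4·0.1231 + 0.65·0.3231; P(species A) ≈ 0.4608, P(species B) ≈ 0.1024, P(species C) ≈ 0.4368
After 'absent': normaliser = 0.4·0.4608 + 0.4·0.1024 + 0.65·0.4368; P(species A) ≈ 0.3620, P(species B) ≈ 0.0804, P(species C) ≈ 0.5576
After 'absent': normaliser = 0.4·0.3620 + 0.4·0.0804 + 0.65·0.5576; P(species A) ≈ 0.2684, P(species B) ≈ 0.0597, P(species C) ≈ 0.6719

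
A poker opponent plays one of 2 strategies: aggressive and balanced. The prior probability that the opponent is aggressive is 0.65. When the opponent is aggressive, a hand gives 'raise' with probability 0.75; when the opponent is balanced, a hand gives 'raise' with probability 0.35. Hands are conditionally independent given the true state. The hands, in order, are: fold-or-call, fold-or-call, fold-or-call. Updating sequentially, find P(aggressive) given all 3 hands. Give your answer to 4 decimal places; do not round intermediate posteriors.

0.0956

After 'fold-or-call': P(aggressive) = 0.25·0.6500 / (0.25·0.6500 + 0.65·0.3500) ≈ 0.4167
After 'fold-or-call': P(aggressive) = 0.25·0.4167 / (0.25·0.4167 + 0.65·0.5833) ≈ 0.2155
After 'fold-or-call': P(aggressive) = 0.25·0.2155 / (0.25·0.2155 + 0.65·0.7845) ≈ 0.0956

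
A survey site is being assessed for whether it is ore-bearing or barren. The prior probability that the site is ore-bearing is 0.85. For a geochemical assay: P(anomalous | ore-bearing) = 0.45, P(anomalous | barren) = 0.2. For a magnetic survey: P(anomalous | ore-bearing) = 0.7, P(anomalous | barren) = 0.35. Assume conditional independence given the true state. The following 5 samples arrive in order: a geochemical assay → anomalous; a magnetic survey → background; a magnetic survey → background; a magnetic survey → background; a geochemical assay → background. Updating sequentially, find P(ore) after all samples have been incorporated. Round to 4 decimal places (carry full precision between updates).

0.4629

After a geochemical assay='anomalous': P(ore) = 0.45·0.8500 / (0.45·0.8500 + 0.2·0.1500) ≈ 0.9273
After a magnetic survey='background': P(ore) = 0.3·0.9273 / (0.3·0.9273 + 0.65·0.0727) ≈ 0.8547
After a magnetic survey='background': P(ore) = 0.3·0.8547 / (0.3·0.8547 + 0.65·0.1453) ≈ 0.7309
After a magnetic survey='background': P(ore) = 0.3·0.7309 / (0.3·0.7309 + 0.65·0.2691) ≈ 0.5563
After a geochemical assay='background': P(ore) = 0.55·0.5563 / (0.55·0.5563 + 0.8·0.4437) ≈ 0.4629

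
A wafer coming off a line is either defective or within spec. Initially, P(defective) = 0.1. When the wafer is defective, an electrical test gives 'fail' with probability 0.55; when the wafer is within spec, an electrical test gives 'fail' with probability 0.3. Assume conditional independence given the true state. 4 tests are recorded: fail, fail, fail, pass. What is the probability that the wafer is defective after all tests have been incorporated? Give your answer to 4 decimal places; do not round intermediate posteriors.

0.3056

After 'fail': P(defective) = 0.55·0.1000 / (0.55·0.1000 + 0.3·0.9000) ≈ 0.1692
After 'fail': P(defective) = 0.55·0.1692 / (0.55·0.1692 + 0.3·0.8308) ≈ 0.2719
After 'fail': P(defective) = 0.55·0.2719 / (0.55·0.2719 + 0.3·0.7281) ≈ 0.4064
After 'pass': P(defective) = 0.45·0.4064 / (0.45·0.4064 + 0.7·0.5936) ≈ 0.3056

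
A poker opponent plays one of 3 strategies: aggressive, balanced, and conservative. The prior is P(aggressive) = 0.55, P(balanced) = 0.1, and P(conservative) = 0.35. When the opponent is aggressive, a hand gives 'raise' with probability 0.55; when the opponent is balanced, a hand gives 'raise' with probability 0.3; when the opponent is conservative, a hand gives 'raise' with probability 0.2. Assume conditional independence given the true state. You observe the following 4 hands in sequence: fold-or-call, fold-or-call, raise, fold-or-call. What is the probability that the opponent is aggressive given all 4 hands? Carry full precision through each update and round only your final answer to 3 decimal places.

Each posterior becomes the prior for the next update.
After 'fold-or-call': normaliser = 0.45·0.5500 + 0.7·0.1000 + 0.8·0.3500; P(aggressive) ≈ 0.4142, P(balanced) ≈ 0.1172, P(conservative) ≈ 0.4686
After 'fold-or-call': normaliser = 0.45·0.4142 + 0.7·0.1172 + 0.8·0.4686; P(aggressive) ≈ 0.2898, P(balanced) ≈ 0.1275, P(conservative) ≈ 0.5828
After 'raise': normaliser = 0.55·0.2898 + 0.3·0.1275 + 0.2·0.5828; P(aggressive) ≈ 0.5073, P(balanced) ≈ 0.1217, P(conservative) ≈ 0.3710
After 'fold-or-call': normaliser = 0.45·0.5073 + 0.7·0.1217 + 0.8·0.3710; P(aggressive) ≈ 0.3740, P(balanced) ≈ 0.1396, P(conservative) ≈ 0.4863

0.374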